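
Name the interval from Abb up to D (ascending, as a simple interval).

The letter names run A→D, a span of 3 letter steps, so the interval is some kind of fourth.
Abb to D is 7 semitones. A perfect fourth is 5, so 7 makes it doubly augmented.

doubly augmented fourth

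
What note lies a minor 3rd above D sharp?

F#

D up a major third is F#, so the target letter is F.
From D#, a minor third is 3 semitones up: F#.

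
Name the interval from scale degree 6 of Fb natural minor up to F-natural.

augmented third

Scale degree 6 of Fb natural minor is Dbb.
Dbb up to F: letters D→F make it a third; 5 semitones makes it augmented.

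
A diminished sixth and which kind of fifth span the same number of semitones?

perfect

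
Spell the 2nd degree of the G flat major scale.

Degree 2 takes the letter 1 step above G, which is A.
In major, degree 2 sits 2 semitones above the tonic. Gb + 2 semitones is pitch class 8, spelled on A as Ab.

Ab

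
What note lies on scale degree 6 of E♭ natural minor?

Degree 6 takes the letter 5 steps above E, which is C.
In natural minor, degree 6 sits 8 semitones above the tonic. Eb + 8 semitones is pitch class 11, spelled on C as Cb.

Cb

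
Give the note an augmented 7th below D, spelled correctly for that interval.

A seventh below D lands on the letter E.
An augmented seventh spans 12 semitones, so D moves to pitch class 2. On the letter E that is Ebb.

Ebb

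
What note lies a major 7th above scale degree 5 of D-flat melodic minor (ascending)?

Scale degree 5 of Db melodic minor (ascending) is Ab.
A major seventh (11 semitones) above Ab lands on the letter G, giving G.

G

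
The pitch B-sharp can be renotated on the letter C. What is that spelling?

Plain C sits at the same pitch as B#, so on the letter C the same pitch needs a natural: C.

C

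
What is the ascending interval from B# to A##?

The letter names run B→A, a span of 6 letter steps, so the interval is some kind of seventh.
B# to A## is 11 semitones. A major seventh is 11, so 11 makes it major.

major seventh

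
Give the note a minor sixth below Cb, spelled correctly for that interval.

C down a major sixth is Eb, so the target letter is E.
From Cb, a minor sixth is 8 semitones down: Eb.

Eb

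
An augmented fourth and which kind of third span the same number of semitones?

An augmented fourth spans 6 semitones.
A third spanning 6 semitones is doubly augmented (the major third is 4).

doubly augmented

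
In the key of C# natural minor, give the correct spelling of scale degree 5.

G#

Degree 5 takes the letter 4 steps above C, which is G.
In natural minor, degree 5 sits 7 semitones above the tonic. C# + 7 semitones is pitch class 8, spelled on G as G#.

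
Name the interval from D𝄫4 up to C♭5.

Counting letters D–E–F–G–A–B–C gives a seventh.
Dbb→Cb = 11 semitones, exactly the major seventh.

major seventh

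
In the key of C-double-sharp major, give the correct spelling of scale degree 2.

D##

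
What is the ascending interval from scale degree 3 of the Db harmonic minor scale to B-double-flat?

perfect fourth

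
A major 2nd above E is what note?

F#

A second above E lands on the letter F.
A major second spans 2 semitones, so E moves to pitch class 6. On the letter F that is F#.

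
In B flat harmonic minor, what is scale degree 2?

C

Degree 2 takes the letter 1 step above B, which is C.
In harmonic minor, degree 2 sits 2 semitones above the tonic. Bb + 2 semitones is pitch class 0, spelled on C as C.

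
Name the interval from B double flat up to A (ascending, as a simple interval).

augmented seventh

The letter names run B→A, a span of 6 letter steps, so the interval is some kind of seventh.
Bbb to A is 12 semitones. A major seventh is 11, so 12 makes it augmented.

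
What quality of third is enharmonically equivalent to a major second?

diminished

A major second spans 2 semitones.
A third spanning 2 semitones is diminished (the major third is 4).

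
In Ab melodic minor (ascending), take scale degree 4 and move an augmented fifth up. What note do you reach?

A

Scale degree 4 of Ab melodic minor (ascending) is Db.
An augmented fifth (8 semitones) above Db lands on the letter A, giving A.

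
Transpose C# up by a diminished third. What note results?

A third above C lands on the letter E.
A diminished third spans 2 semitones, so C# moves to pitch class 3. On the letter E that is Eb.

Eb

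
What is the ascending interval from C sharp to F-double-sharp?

Counting letters C–D–E–F gives a fourth.
C#→F## = 6 semitones, 1 wider than the perfect fourth (5), so augmented.

augmented fourth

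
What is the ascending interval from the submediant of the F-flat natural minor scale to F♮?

augmented third

The submediant of Fb natural minor is Dbb.
Dbb up to F: letters D→F make it a third; 5 semitones makes it augmented.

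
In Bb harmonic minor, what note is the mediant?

Db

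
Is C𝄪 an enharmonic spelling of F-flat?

No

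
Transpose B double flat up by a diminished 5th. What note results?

A fifth above B lands on the letter F.
A diminished fifth spans 6 semitones, so Bbb moves to pitch class 3. On the letter F that is Fbb.

Fbb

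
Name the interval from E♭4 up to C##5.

doubly augmented sixth

The letter names run E→C, a span of 5 letter steps, so the interval is some kind of sixth.
Eb to C## is 11 semitones. A major sixth is 9, so 11 makes it doubly augmented.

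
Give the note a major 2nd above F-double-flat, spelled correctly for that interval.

A second above F lands on the letter G.
A major second spans 2 semitones, so Fbb moves to pitch class 5. On the letter G that is Gbb.

Gbb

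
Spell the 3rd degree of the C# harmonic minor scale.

The C# harmonic minor scale runs C# D# E F# G# A B#.
Degree 3 is E.

E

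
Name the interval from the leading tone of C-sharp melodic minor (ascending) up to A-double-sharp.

major seventh

The leading tone of C# melodic minor (ascending) is B#.
B# up to A##: letters B→A make it a seventh; 11 semitones makes it major.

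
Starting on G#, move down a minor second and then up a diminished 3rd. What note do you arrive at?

A minor second down from G# is F## (letter F, 1 semitone down).
A diminished third up from F## is A (letter A, 2 semitones up).

A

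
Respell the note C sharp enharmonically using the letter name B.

B##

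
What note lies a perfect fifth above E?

E up a perfect fifth is B, so the target letter is B.
From E, a perfect fifth is 7 semitones up: B.

B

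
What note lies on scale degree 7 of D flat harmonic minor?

C

Degree 7 takes the letter 6 steps above D, which is C.
In harmonic minor, degree 7 sits 11 semitones above the tonic. Db + 11 semitones is pitch class 0, spelled on C as C.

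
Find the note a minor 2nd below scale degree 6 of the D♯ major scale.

A##

Scale degree 6 of D# major is B#.
A minor second (1 semitone) below B# lands on the letter A, giving A##.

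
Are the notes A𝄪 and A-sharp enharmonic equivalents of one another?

No

Two spellings are enharmonically equivalent only if they share a pitch class.
Here A## → 11, A# → 10; 10 ≠ 11, so they are not.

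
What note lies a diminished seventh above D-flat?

Cbb

A seventh above D lands on the letter C.
A diminished seventh spans 9 semitones, so Db moves to pitch class 10. On the letter C that is Cbb.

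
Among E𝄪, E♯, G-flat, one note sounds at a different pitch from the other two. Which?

E#

In 12-tone equal temperament, enharmonic equivalents share a pitch class. E## is pitch class 6; E# is pitch class 5; Gb is pitch class 6.
E## and Gb share pitch class 6, while E# is pitch class 5.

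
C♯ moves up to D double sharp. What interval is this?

augmented second

The letter names run C→D, a span of 1 letter step, so the interval is some kind of second.
C# to D## is 3 semitones. A major second is 2, so 3 makes it augmented.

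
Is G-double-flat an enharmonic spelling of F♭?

Gbb is pitch class 5; Fb is pitch class 4.
The pitch classes differ (5 vs. 4), so they are not enharmonic equivalents.

No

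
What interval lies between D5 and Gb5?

diminished fourth

The letter names run D→G, a span of 3 letter steps, so the interval is some kind of fourth.
D to Gb is 4 semitones. A perfect fourth is 5, so 4 makes it diminished.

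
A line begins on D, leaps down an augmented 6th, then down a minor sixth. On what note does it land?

An augmented sixth down from D is Fb (letter F, 10 semitones down).
A minor sixth down from Fb is Ab (letter A, 8 semitones down).

Ab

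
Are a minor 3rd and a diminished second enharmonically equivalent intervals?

No

A minor third spans 3 semitones; a diminished second spans 0.
The spans differ, so they are not enharmonic equivalents.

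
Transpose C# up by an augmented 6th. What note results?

A##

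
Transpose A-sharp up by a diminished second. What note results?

Bb

A up a major second is B, so the target letter is B.
From A#, a diminished second is 0 semitones up: Bb.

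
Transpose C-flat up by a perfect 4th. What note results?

A fourth above C lands on the letter F.
A perfect fourth spans 5 semitones, so Cb moves to pitch class 4. On the letter F that is Fb.

Fb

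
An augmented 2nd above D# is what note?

A second above D lands on the letter E.
An augmented second spans 3 semitones, so D# moves to pitch class 6. On the letter E that is E##.

E##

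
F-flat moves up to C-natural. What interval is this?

augmented fifth

The letter names run F→C, a span of 4 letter steps, so the interval is some kind of fifth.
Fb to C is 8 semitones. A perfect fifth is 7, so 8 makes it augmented.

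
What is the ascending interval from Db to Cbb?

The letter names run D→C, a span of 6 letter steps, so the interval is some kind of seventh.
Db to Cbb is 9 semitones. A major seventh is 11, so 9 makes it diminished.

diminished seventh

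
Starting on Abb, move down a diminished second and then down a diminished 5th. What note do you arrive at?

A diminished second down from Abb is G (letter G, 0 semitones down).
A diminished fifth down from G is C# (letter C, 6 semitones down).

C#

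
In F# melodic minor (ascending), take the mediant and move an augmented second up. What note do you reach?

B#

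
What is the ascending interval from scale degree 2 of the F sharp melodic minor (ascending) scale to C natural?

diminished fourth

Scale degree 2 of F# melodic minor (ascending) is G#.
G# up to C: letters G→C make it a fourth; 4 semitones makes it diminished.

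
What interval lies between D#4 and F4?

Counting letters D–E–F gives a third.
D#→F = 2 semitones, 2 narrower than the major third (4), so diminished.

diminished third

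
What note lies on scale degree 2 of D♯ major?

Degree 2 takes the letter 1 step above D, which is E.
In major, degree 2 sits 2 semitones above the tonic. D# + 2 semitones is pitch class 5, spelled on E as E#.

E#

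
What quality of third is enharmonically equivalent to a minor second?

A minor second spans 1 semitone.
A third spanning 1 semitone is doubly diminished (the major third is 4).

doubly diminished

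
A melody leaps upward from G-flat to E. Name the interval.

Counting letters G–A–B–C–D–E gives a sixth.
Gb→E = 10 semitones, 1 wider than the major sixth (9), so augmented.

augmented sixth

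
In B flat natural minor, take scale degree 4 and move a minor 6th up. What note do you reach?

Scale degree 4 of Bb natural minor is Eb.
A minor sixth (8 semitones) above Eb lands on the letter C, giving Cb.

Cb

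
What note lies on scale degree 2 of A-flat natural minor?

Degree 2 takes the letter 1 step above A, which is B.
In natural minor, degree 2 sits 2 semitones above the tonic. Ab + 2 semitones is pitch class 10, spelled on B as Bb.

Bb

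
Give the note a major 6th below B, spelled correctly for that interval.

D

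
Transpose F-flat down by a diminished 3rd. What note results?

A third below F lands on the letter D.
A diminished third spans 2 semitones, so Fb moves to pitch class 2. On the letter D that is D.

D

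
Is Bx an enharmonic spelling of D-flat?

B## = pitch class 1 and Db = pitch class 1 — the same pitch class, so they are enharmonic equivalents.

Yes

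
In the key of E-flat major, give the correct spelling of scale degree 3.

G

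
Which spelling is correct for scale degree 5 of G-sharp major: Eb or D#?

Each scale degree takes a distinct letter name. Degree 5 of a scale on G must use the letter D.
D# and Eb are enharmonically the same pitch, but only D# uses the letter D, so it is the correct spelling here.

D#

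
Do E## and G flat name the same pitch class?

E## is pitch class 6; Gb is pitch class 6.
All spellings map to pitch class 6, so they are enharmonically equivalent.

Yes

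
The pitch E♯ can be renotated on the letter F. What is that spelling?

Plain F sits at the same pitch as E#, so on the letter F the same pitch needs a natural: F.

F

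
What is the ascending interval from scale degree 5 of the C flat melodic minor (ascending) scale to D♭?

Scale degree 5 of Cb melodic minor (ascending) is Gb.
Gb up to Db: letters G→D make it a fifth; 7 semitones makes it perfect.

perfect fifth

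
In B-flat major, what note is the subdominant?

The Bb major scale runs Bb C D Eb F G A.
Degree 4 is Eb.

Eb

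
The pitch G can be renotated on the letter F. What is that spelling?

F##

G is pitch class 7. The letter F alone is pitch class 5.
To reach pitch class 7 from F requires an offset of +2 semitones, i.e. double sharp: F##.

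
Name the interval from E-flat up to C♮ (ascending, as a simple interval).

major sixth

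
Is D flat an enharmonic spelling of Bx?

Db is pitch class 1; B## is pitch class 1.
All spellings map to pitch class 1, so they are enharmonically equivalent.

Yes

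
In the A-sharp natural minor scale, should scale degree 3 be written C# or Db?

C#

Each scale degree takes a distinct letter name. Degree 3 of a scale on A must use the letter C.
C# and Db are enharmonically the same pitch, but only C# uses the letter C, so it is the correct spelling here.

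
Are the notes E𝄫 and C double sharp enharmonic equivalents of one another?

Ebb is pitch class 2; C## is pitch class 2.
All spellings map to pitch class 2, so they are enharmonically equivalent.

Yes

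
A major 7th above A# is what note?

G##

A seventh above A lands on the letter G.
A major seventh spans 11 semitones, so A# moves to pitch class 9. On the letter G that is G##.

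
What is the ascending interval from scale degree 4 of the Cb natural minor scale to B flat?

Scale degree 4 of Cb natural minor is Fb.
Fb up to Bb: letters F→B make it a fourth; 6 semitones makes it augmented.

augmented fourth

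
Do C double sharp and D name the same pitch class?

Yes

C## = pitch class 2 and D = pitch class 2 — the same pitch class, so they are enharmonic equivalents.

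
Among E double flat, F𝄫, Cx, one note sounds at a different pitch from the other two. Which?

Fbb

In 12-tone equal temperament, enharmonic equivalents share a pitch class. Ebb is pitch class 2; Fbb is pitch class 3; C## is pitch class 2.
Ebb and C## share pitch class 2, while Fbb is pitch class 3.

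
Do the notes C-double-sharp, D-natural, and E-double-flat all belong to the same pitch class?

Yes

C## is pitch class 2; D is pitch class 2; Ebb is pitch class 2.
All spellings map to pitch class 2, so they are enharmonically equivalent.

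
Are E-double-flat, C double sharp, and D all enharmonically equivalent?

Yes

Ebb = pitch class 2 and C## = pitch class 2 and D = pitch class 2 — the same pitch class, so they are enharmonic equivalents.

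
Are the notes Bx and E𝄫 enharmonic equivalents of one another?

B## is pitch class 1; Ebb is pitch class 2.
The pitch classes differ (1 vs. 2), so they are not enharmonic equivalents.

No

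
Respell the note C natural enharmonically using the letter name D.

Dbb

Plain D sits 2 semitones above C, so on the letter D the same pitch needs a double flat: Dbb.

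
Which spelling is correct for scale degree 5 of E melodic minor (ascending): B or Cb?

B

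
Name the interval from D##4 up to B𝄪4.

major sixth

Counting letters D–E–F–G–A–B gives a sixth.
D##→B## = 9 semitones, exactly the major sixth.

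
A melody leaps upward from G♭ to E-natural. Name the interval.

The letter names run G→E, a span of 5 letter steps, so the interval is some kind of sixth.
Gb to E is 10 semitones. A major sixth is 9, so 10 makes it augmented.

augmented sixth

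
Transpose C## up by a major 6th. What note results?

A##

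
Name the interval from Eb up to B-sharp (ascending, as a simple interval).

The letter names run E→B, a span of 4 letter steps, so the interval is some kind of fifth.
Eb to B# is 9 semitones. A perfect fifth is 7, so 9 makes it doubly augmented.

doubly augmented fifth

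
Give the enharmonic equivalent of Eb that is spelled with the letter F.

Fbb

Eb is pitch class 3. The letter F alone is pitch class 5.
To reach pitch class 3 from F requires an offset of -2 semitones, i.e. double flat: Fbb.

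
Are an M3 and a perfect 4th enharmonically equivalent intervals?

A major third spans 4 semitones; a perfect fourth spans 5.
The spans differ, so they are not enharmonic equivalents.

No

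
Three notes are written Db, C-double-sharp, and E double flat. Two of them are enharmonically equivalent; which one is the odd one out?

Db

In 12-tone equal temperament, enharmonic equivalents share a pitch class. Db is pitch class 1; C## is pitch class 2; Ebb is pitch class 2.
C## and Ebb share pitch class 2, while Db is pitch class 1.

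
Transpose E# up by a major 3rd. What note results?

A third above E lands on the letter G.
A major third spans 4 semitones, so E# moves to pitch class 9. On the letter G that is G##.

G##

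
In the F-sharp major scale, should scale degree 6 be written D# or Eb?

D#

Each scale degree takes a distinct letter name. Degree 6 of a scale on F must use the letter D.
D# and Eb are enharmonically the same pitch, but only D# uses the letter D, so it is the correct spelling here.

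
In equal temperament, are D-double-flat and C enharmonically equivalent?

Yes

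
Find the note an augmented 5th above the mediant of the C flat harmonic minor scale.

The mediant of Cb harmonic minor is Ebb.
An augmented fifth (8 semitones) above Ebb lands on the letter B, giving Bb.

Bb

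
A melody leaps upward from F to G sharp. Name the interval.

The letter names run F→G, a span of 1 letter step, so the interval is some kind of second.
F to G# is 3 semitones. A major second is 2, so 3 makes it augmented.

augmented second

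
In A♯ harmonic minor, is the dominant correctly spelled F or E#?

E#

Each scale degree takes a distinct letter name. Degree 5 of a scale on A must use the letter E.
E# and F are enharmonically the same pitch, but only E# uses the letter E, so it is the correct spelling here.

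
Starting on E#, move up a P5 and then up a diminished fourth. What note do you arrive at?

A perfect fifth up from E# is B# (letter B, 7 semitones up).
A diminished fourth up from B# is E (letter E, 4 semitones up).

E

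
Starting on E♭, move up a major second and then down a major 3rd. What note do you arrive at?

A major second up from Eb is F (letter F, 2 semitones up).
A major third down from F is Db (letter D, 4 semitones down).

Db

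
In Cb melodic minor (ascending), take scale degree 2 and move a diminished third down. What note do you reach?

B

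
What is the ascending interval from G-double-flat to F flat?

major seventh

Counting letters G–A–B–C–D–E–F gives a seventh.
Gbb→Fb = 11 semitones, exactly the major seventh.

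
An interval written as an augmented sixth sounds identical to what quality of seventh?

minor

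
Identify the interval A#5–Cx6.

major third

The letter names run A→C, a span of 2 letter steps, so the interval is some kind of third.
A# to C## is 4 semitones. A major third is 4, so 4 makes it major.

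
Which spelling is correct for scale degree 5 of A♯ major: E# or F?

E#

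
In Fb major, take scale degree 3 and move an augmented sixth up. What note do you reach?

Scale degree 3 of Fb major is Ab.
An augmented sixth (10 semitones) above Ab lands on the letter F, giving F#.

F#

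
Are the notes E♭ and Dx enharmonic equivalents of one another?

No

Eb is pitch class 3; D## is pitch class 4.
The pitch classes differ (3 vs. 4), so they are not enharmonic equivalents.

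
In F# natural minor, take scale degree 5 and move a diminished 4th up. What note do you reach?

F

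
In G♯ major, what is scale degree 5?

D#

The G# major scale runs G# A# B# C# D# E# F##.
Degree 5 is D#.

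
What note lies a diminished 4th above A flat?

A up a perfect fourth is D, so the target letter is D.
From Ab, a diminished fourth is 4 semitones up: Dbb.

Dbb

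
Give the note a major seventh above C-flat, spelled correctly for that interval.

Bb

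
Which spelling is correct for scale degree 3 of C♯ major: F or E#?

E#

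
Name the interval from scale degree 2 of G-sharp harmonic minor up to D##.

augmented fourth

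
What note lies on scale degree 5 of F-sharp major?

C#

The F# major scale runs F# G# A# B C# D# E#.
Degree 5 is C#.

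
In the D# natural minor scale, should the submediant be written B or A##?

B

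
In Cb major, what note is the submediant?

Degree 6 takes the letter 5 steps above C, which is A.
In major, degree 6 sits 9 semitones above the tonic. Cb + 9 semitones is pitch class 8, spelled on A as Ab.

Ab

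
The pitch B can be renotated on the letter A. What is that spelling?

A##

B is pitch class 11. The letter A alone is pitch class 9.
To reach pitch class 11 from A requires an offset of +2 semitones, i.e. double sharp: A##.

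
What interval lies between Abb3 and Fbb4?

The letter names run A→F, a span of 5 letter steps, so the interval is some kind of sixth.
Abb to Fbb is 8 semitones. A major sixth is 9, so 8 makes it minor.

minor sixth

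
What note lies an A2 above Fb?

G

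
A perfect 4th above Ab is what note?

A fourth above A lands on the letter D.
A perfect fourth spans 5 semitones, so Ab moves to pitch class 1. On the letter D that is Db.

Db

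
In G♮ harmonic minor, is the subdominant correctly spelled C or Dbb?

C

Each scale degree takes a distinct letter name. Degree 4 of a scale on G must use the letter C.
C and Dbb are enharmonically the same pitch, but only C uses the letter C, so it is the correct spelling here.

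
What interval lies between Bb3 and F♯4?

Counting letters B–C–D–E–F gives a fifth.
Bb→F# = 8 semitones, 1 wider than the perfect fifth (7), so augmented.

augmented fifth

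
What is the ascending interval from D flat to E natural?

augmented second

The letter names run D→E, a span of 1 letter step, so the interval is some kind of second.
Db to E is 3 semitones. A major second is 2, so 3 makes it augmented.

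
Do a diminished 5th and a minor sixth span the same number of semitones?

A diminished fifth spans 6 semitones; a minor sixth spans 8.
The spans differ, so they are not enharmonic equivalents.

No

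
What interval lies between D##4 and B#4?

The letter names run D→B, a span of 5 letter steps, so the interval is some kind of sixth.
D## to B# is 8 semitones. A major sixth is 9, so 8 makes it minor.

minor sixth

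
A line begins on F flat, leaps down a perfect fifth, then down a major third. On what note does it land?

Gbb

A perfect fifth down from Fb is Bbb (letter B, 7 semitones down).
A major third down from Bbb is Gbb (letter G, 4 semitones down).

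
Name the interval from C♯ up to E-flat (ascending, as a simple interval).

diminished third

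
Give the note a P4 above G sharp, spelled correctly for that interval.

A fourth above G lands on the letter C.
A perfect fourth spans 5 semitones, so G# moves to pitch class 1. On the letter C that is C#.

C#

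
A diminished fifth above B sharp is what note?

F#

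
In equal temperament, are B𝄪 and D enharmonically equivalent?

B## is pitch class 1; D is pitch class 2.
The pitch classes differ (1 vs. 2), so they are not enharmonic equivalents.

No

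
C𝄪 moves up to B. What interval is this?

The letter names run C→B, a span of 6 letter steps, so the interval is some kind of seventh.
C## to B is 9 semitones. A major seventh is 11, so 9 makes it diminished.

diminished seventh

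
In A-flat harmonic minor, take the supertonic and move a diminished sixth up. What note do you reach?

The supertonic of Ab harmonic minor is Bb.
A diminished sixth (7 semitones) above Bb lands on the letter G, giving Gbb.

Gbb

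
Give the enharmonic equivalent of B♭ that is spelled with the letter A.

A#

Bb is pitch class 10. The letter A alone is pitch class 9.
To reach pitch class 10 from A requires an offset of +1 semitone, i.e. sharp: A#.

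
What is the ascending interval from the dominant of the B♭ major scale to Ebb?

diminished seventh

The dominant of Bb major is F.
F up to Ebb: letters F→E make it a seventh; 9 semitones makes it diminished.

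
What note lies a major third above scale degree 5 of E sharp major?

D##

Scale degree 5 of E# major is B#.
A major third (4 semitones) above B# lands on the letter D, giving D##.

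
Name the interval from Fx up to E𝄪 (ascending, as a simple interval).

major seventh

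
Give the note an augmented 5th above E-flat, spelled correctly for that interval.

B

A fifth above E lands on the letter B.
An augmented fifth spans 8 semitones, so Eb moves to pitch class 11. On the letter B that is B.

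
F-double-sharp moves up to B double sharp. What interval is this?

Counting letters F–G–A–B gives a fourth.
F##→B## = 6 semitones, 1 wider than the perfect fourth (5), so augmented.

augmented fourth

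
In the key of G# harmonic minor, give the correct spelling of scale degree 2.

Degree 2 takes the letter 1 step above G, which is A.
In harmonic minor, degree 2 sits 2 semitones above the tonic. G# + 2 semitones is pitch class 10, spelled on A as A#.

A#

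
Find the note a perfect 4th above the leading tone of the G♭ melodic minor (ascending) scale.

Bb

The leading tone of Gb melodic minor (ascending) is F.
A perfect fourth (5 semitones) above F lands on the letter B, giving Bb.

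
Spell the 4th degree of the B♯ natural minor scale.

E#

The B# natural minor scale runs B# C## D# E# F## G# A#.
Degree 4 is E#.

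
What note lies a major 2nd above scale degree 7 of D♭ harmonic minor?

D

Scale degree 7 of Db harmonic minor is C.
A major second (2 semitones) above C lands on the letter D, giving D.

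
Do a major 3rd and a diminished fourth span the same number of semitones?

Yes

A major third spans 4 semitones; a diminished fourth spans 4.
They are enharmonically equivalent.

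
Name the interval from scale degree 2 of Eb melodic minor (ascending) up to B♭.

Scale degree 2 of Eb melodic minor (ascending) is F.
F up to Bb: letters F→B make it a fourth; 5 semitones makes it perfect.

perfect fourth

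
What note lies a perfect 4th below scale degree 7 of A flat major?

Scale degree 7 of Ab major is G.
A perfect fourth (5 semitones) below G lands on the letter D, giving D.

D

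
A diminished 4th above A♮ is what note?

A fourth above A lands on the letter D.
A diminished fourth spans 4 semitones, so A moves to pitch class 1. On the letter D that is Db.

Db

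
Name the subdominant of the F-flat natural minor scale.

Bbb

The Fb natural minor scale runs Fb Gb Abb Bbb Cb Dbb Ebb.
Degree 4 is Bbb.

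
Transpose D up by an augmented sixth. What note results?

D up a major sixth is B, so the target letter is B.
From D, an augmented sixth is 10 semitones up: B#.

B#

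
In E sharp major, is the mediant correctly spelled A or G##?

Each scale degree takes a distinct letter name. Degree 3 of a scale on E must use the letter G.
G## and A are enharmonically the same pitch, but only G## uses the letter G, so it is the correct spelling here.

G##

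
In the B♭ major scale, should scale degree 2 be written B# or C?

C

Each scale degree takes a distinct letter name. Degree 2 of a scale on B must use the letter C.
C and B# are enharmonically the same pitch, but only C uses the letter C, so it is the correct spelling here.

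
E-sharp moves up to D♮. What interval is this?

diminished seventh

Counting letters E–F–G–A–B–C–D gives a seventh.
E#→D = 9 semitones, 2 narrower than the major seventh (11), so diminished.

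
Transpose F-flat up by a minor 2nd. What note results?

F up a major second is G, so the target letter is G.
From Fb, a minor second is 1 semitone up: Gbb.

Gbb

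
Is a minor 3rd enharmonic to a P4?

A minor third spans 3 semitones; a perfect fourth spans 5.
The spans differ, so they are not enharmonic equivalents.

No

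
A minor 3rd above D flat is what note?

Fb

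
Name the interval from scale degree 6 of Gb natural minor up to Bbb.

Scale degree 6 of Gb natural minor is Ebb.
Ebb up to Bbb: letters E→B make it a fifth; 7 semitones makes it perfect.

perfect fifth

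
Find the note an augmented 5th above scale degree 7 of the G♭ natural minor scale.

C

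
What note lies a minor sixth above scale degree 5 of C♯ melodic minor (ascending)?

E

Scale degree 5 of C# melodic minor (ascending) is G#.
A minor sixth (8 semitones) above G# lands on the letter E, giving E.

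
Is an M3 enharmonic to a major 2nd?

No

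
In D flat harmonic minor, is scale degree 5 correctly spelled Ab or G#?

Ab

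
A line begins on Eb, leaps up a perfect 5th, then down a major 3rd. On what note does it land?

A perfect fifth up from Eb is Bb (letter B, 7 semitones up).
A major third down from Bb is Gb (letter G, 4 semitones down).

Gb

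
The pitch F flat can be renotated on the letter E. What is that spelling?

Fb is pitch class 4. The letter E alone is pitch class 4.
Pitch class 4 on E needs no accidental: E.

E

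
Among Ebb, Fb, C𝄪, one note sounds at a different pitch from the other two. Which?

In 12-tone equal temperament, enharmonic equivalents share a pitch class. Ebb is pitch class 2; Fb is pitch class 4; C## is pitch class 2.
Ebb and C## share pitch class 2, while Fb is pitch class 4.

Fb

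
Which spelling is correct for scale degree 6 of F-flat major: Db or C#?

Db

Each scale degree takes a distinct letter name. Degree 6 of a scale on F must use the letter D.
Db and C# are enharmonically the same pitch, but only Db uses the letter D, so it is the correct spelling here.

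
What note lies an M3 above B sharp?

D##

A third above B lands on the letter D.
A major third spans 4 semitones, so B# moves to pitch class 4. On the letter D that is D##.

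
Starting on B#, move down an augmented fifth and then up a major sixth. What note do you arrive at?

An augmented fifth down from B# is E (letter E, 8 semitones down).
A major sixth up from E is C# (letter C, 9 semitones up).

C#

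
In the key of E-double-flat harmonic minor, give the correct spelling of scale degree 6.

Cbb

Degree 6 takes the letter 5 steps above E, which is C.
In harmonic minor, degree 6 sits 8 semitones above the tonic. Ebb + 8 semitones is pitch class 10, spelled on C as Cbb.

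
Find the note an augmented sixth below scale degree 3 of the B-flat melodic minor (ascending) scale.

Fbb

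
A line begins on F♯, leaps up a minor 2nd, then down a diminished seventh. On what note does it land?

A minor second up from F# is G (letter G, 1 semitone up).
A diminished seventh down from G is A# (letter A, 9 semitones down).

A#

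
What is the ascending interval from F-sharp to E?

minor seventh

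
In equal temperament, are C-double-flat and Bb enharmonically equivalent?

Yes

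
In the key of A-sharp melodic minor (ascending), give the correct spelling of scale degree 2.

B#

Degree 2 takes the letter 1 step above A, which is B.
In melodic minor (ascending), degree 2 sits 2 semitones above the tonic. A# + 2 semitones is pitch class 0, spelled on B as B#.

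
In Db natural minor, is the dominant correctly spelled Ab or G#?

Each scale degree takes a distinct letter name. Degree 5 of a scale on D must use the letter A.
Ab and G# are enharmonically the same pitch, but only Ab uses the letter A, so it is the correct spelling here.

Ab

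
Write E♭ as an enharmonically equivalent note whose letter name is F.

Fbb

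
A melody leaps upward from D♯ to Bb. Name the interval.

Counting letters D–E–F–G–A–B gives a sixth.
D#→Bb = 7 semitones, 2 narrower than the major sixth (9), so diminished.

diminished sixth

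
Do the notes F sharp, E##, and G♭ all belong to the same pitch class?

Yes

F# = pitch class 6 and E## = pitch class 6 and Gb = pitch class 6 — the same pitch class, so they are enharmonic equivalents.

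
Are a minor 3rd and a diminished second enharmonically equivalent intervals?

No

A minor third spans 3 semitones; a diminished second spans 0.
The spans differ, so they are not enharmonic equivalents.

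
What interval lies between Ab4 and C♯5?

augmented third

The letter names run A→C, a span of 2 letter steps, so the interval is some kind of third.
Ab to C# is 5 semitones. A major third is 4, so 5 makes it augmented.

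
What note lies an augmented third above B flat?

D#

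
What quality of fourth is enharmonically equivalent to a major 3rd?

diminished

A major third spans 4 semitones.
A fourth spanning 4 semitones is diminished (the perfect fourth is 5).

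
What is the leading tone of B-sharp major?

A##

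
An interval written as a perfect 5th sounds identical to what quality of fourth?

doubly augmented

A perfect fifth spans 7 semitones.
A fourth spanning 7 semitones is doubly augmented (the perfect fourth is 5).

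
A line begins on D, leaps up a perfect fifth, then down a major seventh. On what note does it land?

Bb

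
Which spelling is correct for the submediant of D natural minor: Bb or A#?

Bb

Each scale degree takes a distinct letter name. Degree 6 of a scale on D must use the letter B.
Bb and A# are enharmonically the same pitch, but only Bb uses the letter B, so it is the correct spelling here.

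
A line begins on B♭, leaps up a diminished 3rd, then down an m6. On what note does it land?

Fb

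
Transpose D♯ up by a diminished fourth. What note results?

D up a perfect fourth is G, so the target letter is G.
From D#, a diminished fourth is 4 semitones up: G.

G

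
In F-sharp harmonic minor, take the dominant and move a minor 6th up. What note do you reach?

A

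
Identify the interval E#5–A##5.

The letter names run E→A, a span of 3 letter steps, so the interval is some kind of fourth.
E# to A## is 6 semitones. A perfect fourth is 5, so 6 makes it augmented.

augmented fourth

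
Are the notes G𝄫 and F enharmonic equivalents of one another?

Gbb is pitch class 5; F is pitch class 5.
All spellings map to pitch class 5, so they are enharmonically equivalent.

Yes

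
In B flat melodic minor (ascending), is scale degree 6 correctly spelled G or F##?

Each scale degree takes a distinct letter name. Degree 6 of a scale on B must use the letter G.
G and F## are enharmonically the same pitch, but only G uses the letter G, so it is the correct spelling here.

G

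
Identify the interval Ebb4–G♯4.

doubly augmented third

The letter names run E→G, a span of 2 letter steps, so the interval is some kind of third.
Ebb to G# is 6 semitones. A major third is 4, so 6 makes it doubly augmented.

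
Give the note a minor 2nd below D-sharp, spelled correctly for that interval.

C##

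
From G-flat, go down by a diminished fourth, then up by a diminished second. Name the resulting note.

Ebb

A diminished fourth down from Gb is D (letter D, 4 semitones down).
A diminished second up from D is Ebb (letter E, 0 semitones up).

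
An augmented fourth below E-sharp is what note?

E down a perfect fourth is B, so the target letter is B.
From E#, an augmented fourth is 6 semitones down: B.

B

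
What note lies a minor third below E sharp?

A third below E lands on the letter C.
A minor third spans 3 semitones, so E# moves to pitch class 2. On the letter C that is C##.

C##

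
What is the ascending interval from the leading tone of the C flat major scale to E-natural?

The leading tone of Cb major is Bb.
Bb up to E: letters B→E make it a fourth; 6 semitones makes it augmented.

augmented fourth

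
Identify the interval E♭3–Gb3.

minor third

Counting letters E–F–G gives a third.
Eb→Gb = 3 semitones, 1 narrower than the major third (4), so minor.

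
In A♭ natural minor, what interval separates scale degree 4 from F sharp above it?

augmented third

Scale degree 4 of Ab natural minor is Db.
Db up to F#: letters D→F make it a third; 5 semitones makes it augmented.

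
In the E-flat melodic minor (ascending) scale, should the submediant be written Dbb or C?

C

Each scale degree takes a distinct letter name. Degree 6 of a scale on E must use the letter C.
C and Dbb are enharmonically the same pitch, but only C uses the letter C, so it is the correct spelling here.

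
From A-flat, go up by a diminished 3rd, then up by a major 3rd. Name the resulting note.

Ebb

A diminished third up from Ab is Cbb (letter C, 2 semitones up).
A major third up from Cbb is Ebb (letter E, 4 semitones up).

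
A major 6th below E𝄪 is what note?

G##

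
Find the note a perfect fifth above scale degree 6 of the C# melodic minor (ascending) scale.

E#

Scale degree 6 of C# melodic minor (ascending) is A#.
A perfect fifth (7 semitones) above A# lands on the letter E, giving E#.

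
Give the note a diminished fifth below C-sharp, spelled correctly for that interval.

F##

C down a perfect fifth is F, so the target letter is F.
From C#, a diminished fifth is 6 semitones down: F##.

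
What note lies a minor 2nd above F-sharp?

G

F up a major second is G, so the target letter is G.
From F#, a minor second is 1 semitone up: G.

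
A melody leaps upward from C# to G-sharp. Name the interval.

The letter names run C→G, a span of 4 letter steps, so the interval is some kind of fifth.
C# to G# is 7 semitones. A perfect fifth is 7, so 7 makes it perfect.

perfect fifth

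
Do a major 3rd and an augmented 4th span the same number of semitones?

No

A major third spans 4 semitones; an augmented fourth spans 6.
The spans differ, so they are not enharmonic equivalents.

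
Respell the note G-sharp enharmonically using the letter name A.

G# is pitch class 8. The letter A alone is pitch class 9.
To reach pitch class 8 from A requires an offset of -1 semitone, i.e. flat: Ab.

Ab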